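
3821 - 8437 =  - 4616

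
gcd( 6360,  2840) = 40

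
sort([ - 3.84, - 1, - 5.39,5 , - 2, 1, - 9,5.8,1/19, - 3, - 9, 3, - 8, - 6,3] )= [ - 9, - 9, - 8, -6, - 5.39 , - 3.84,  -  3, - 2, - 1,1/19,1, 3, 3,5, 5.8]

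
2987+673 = 3660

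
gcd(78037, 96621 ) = 1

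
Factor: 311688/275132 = 2^1*3^4*11^( - 1 ) * 13^( - 1) = 162/143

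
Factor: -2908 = - 2^2*727^1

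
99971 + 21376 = 121347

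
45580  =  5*9116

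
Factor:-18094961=- 37^1*489053^1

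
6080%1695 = 995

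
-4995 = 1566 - 6561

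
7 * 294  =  2058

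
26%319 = 26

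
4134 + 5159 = 9293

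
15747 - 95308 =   -  79561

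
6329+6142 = 12471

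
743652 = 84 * 8853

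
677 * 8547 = 5786319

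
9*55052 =495468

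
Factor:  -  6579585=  - 3^2*5^1*146213^1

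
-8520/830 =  - 852/83 = -10.27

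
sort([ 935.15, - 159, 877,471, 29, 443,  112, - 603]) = [-603, - 159, 29,112,443, 471,877,  935.15]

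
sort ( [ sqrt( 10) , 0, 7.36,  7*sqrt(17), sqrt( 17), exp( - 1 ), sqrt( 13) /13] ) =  [ 0, sqrt( 13) /13, exp( - 1 ), sqrt(10 ),sqrt(17), 7.36,7*sqrt( 17) ] 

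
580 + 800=1380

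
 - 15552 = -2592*6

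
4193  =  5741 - 1548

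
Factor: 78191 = 78191^1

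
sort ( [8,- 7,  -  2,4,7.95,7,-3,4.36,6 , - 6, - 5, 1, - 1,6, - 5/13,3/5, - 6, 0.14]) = [ - 7, - 6 , - 6, - 5, - 3,- 2,-1,- 5/13, 0.14,3/5, 1, 4, 4.36, 6,6,7,7.95,8 ] 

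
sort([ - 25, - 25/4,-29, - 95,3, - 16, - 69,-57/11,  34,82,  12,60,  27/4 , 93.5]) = [-95, - 69, - 29, - 25 ,-16, - 25/4 , - 57/11,3,27/4,  12,34, 60, 82,  93.5]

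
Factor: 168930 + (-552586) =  - 2^3*7^1*13^1*  17^1  *  31^1=- 383656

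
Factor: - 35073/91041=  - 3^3*433^1*30347^( - 1) = - 11691/30347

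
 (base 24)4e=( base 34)38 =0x6e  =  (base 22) 50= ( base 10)110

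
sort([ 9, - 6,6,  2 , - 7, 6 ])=[  -  7  ,  -  6, 2,  6,  6, 9 ] 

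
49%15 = 4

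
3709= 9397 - 5688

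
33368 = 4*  8342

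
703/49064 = 703/49064  =  0.01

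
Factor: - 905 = -5^1* 181^1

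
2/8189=2/8189= 0.00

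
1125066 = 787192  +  337874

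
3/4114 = 3/4114 = 0.00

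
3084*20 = 61680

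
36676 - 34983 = 1693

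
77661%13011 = 12606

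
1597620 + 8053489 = 9651109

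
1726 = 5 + 1721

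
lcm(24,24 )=24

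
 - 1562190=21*( - 74390)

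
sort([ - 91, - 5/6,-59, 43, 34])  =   [ - 91, - 59, - 5/6, 34, 43]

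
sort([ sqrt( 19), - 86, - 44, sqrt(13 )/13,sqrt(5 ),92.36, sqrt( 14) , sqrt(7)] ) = [-86, - 44,  sqrt(13)/13  ,  sqrt( 5 ),sqrt(7 ),sqrt( 14),sqrt(19), 92.36] 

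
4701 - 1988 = 2713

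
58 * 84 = 4872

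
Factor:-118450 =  - 2^1*5^2*23^1*103^1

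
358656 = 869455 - 510799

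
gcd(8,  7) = 1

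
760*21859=16612840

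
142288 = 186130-43842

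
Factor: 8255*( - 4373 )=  - 36099115 = - 5^1*13^1*127^1*4373^1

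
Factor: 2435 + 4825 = 2^2  *  3^1 * 5^1 * 11^2 = 7260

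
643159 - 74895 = 568264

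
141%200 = 141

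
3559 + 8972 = 12531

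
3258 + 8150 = 11408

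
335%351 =335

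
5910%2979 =2931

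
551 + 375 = 926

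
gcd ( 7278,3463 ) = 1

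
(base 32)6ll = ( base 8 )15265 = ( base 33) 696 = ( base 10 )6837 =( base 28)8k5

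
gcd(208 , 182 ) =26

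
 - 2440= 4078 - 6518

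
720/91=720/91 = 7.91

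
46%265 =46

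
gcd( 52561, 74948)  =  1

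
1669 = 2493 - 824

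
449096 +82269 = 531365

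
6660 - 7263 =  - 603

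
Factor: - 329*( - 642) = 211218 = 2^1*3^1*7^1*47^1*107^1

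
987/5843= 987/5843 = 0.17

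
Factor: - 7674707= -7674707^1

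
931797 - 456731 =475066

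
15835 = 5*3167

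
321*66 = 21186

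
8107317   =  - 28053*( - 289) 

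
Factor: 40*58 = 2320=   2^4*5^1*29^1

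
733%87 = 37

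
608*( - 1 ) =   -  608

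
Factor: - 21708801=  - 3^2*2412089^1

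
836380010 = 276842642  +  559537368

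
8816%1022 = 640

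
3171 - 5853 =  - 2682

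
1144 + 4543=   5687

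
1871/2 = 1871/2= 935.50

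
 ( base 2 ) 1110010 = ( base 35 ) 39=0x72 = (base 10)114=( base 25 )4e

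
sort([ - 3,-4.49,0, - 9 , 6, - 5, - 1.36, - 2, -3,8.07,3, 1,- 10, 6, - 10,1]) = [  -  10, - 10,- 9, - 5, - 4.49, -3,  -  3,-2,-1.36 , 0,1,1, 3, 6, 6,8.07]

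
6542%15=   2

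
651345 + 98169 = 749514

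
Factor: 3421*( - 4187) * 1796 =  - 2^2*11^1*53^1*79^1*311^1*449^1 = - 25725413692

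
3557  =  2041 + 1516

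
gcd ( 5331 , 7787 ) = 1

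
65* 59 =3835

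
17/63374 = 17/63374 = 0.00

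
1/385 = 1/385 = 0.00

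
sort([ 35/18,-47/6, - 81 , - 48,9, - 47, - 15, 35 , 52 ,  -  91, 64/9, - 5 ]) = [-91,-81, - 48, - 47, - 15, - 47/6 ,-5,35/18, 64/9,9, 35, 52]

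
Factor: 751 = 751^1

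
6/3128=3/1564 = 0.00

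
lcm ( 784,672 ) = 4704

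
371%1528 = 371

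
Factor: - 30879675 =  - 3^2*5^2*71^1*1933^1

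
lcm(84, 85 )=7140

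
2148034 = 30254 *71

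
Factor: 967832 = 2^3*311^1*389^1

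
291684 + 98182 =389866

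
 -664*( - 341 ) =226424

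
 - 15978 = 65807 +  -81785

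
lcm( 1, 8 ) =8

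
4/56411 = 4/56411 = 0.00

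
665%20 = 5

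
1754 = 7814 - 6060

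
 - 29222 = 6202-35424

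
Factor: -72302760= - 2^3*3^3*5^1 * 66947^1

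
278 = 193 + 85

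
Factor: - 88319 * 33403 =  - 7^1*11^1*31^1 * 37^1*33403^1 = - 2950119557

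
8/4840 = 1/605 = 0.00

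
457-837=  - 380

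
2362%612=526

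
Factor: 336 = 2^4*3^1*7^1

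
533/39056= 533/39056 = 0.01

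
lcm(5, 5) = 5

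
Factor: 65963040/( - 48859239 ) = - 153760/113891 = - 2^5*5^1*31^2*113891^ (-1)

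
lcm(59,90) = 5310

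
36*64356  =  2316816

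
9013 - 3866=5147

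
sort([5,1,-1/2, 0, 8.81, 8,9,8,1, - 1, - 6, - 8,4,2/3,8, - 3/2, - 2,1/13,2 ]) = [-8 ,  -  6, - 2, - 3/2,-1, - 1/2, 0,1/13, 2/3, 1,1,2,4, 5,8,  8,8,8.81,9]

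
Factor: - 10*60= - 600 = - 2^3*3^1*5^2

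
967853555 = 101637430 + 866216125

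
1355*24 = 32520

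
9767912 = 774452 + 8993460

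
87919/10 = 8791+9/10 = 8791.90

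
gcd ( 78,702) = 78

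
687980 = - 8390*(- 82)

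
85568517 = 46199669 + 39368848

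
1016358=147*6914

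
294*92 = 27048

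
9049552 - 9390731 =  - 341179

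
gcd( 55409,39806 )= 1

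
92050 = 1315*70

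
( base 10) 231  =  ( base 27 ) 8f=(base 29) 7S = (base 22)ab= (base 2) 11100111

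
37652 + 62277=99929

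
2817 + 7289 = 10106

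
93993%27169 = 12486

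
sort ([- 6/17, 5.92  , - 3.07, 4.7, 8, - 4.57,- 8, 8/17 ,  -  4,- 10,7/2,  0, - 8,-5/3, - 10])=[-10,  -  10, - 8 ,  -  8, - 4.57,- 4,-3.07, - 5/3, - 6/17,0,  8/17, 7/2,4.7, 5.92,8]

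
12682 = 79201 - 66519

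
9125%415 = 410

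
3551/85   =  41 + 66/85= 41.78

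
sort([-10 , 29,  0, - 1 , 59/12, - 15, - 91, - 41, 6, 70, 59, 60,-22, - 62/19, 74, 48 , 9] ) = [- 91, - 41, - 22, - 15,-10 ,-62/19, - 1, 0 , 59/12, 6,9, 29, 48, 59, 60, 70, 74]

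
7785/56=7785/56 = 139.02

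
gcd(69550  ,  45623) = 1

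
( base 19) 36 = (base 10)63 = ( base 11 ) 58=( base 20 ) 33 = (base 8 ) 77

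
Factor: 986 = 2^1*17^1*29^1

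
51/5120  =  51/5120 = 0.01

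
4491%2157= 177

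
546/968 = 273/484 = 0.56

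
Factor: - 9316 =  - 2^2*17^1*137^1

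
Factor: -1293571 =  - 53^1 * 24407^1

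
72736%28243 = 16250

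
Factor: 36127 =7^1*13^1*397^1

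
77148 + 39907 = 117055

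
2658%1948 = 710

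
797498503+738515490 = 1536013993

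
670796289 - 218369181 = 452427108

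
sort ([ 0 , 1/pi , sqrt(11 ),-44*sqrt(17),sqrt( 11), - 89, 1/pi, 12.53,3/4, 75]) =[  -  44*sqrt(17),-89, 0, 1/pi, 1/pi, 3/4,  sqrt( 11 ),  sqrt(11), 12.53, 75]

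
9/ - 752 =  - 9/752 = -0.01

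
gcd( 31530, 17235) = 15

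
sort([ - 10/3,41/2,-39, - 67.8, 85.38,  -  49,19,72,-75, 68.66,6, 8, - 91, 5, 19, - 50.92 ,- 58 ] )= [ - 91,- 75, - 67.8,  -  58, - 50.92, - 49,- 39, - 10/3 , 5,  6, 8,19,19,41/2,68.66,72,85.38]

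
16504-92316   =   - 75812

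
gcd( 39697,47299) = 7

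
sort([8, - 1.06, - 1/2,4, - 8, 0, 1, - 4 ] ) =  [-8,  -  4, - 1.06,-1/2,0,1, 4, 8 ] 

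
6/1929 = 2/643 = 0.00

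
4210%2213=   1997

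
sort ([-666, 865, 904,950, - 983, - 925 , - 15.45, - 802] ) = [ - 983,-925, - 802, - 666,-15.45 , 865,904, 950 ] 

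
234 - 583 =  - 349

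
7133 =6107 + 1026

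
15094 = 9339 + 5755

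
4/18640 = 1/4660  =  0.00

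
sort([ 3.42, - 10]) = [ - 10,  3.42] 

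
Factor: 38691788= 2^2 * 37^1*261431^1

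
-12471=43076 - 55547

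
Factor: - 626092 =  - 2^2 * 193^1*811^1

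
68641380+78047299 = 146688679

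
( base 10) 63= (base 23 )2H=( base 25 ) 2d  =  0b111111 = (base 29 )25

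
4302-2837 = 1465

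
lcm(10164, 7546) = 498036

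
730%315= 100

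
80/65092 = 20/16273 = 0.00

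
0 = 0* 71248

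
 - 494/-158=247/79= 3.13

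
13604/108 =125 + 26/27 = 125.96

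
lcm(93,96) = 2976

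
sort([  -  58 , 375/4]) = [ - 58 , 375/4] 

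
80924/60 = 20231/15 = 1348.73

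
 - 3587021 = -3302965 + - 284056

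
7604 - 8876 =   -  1272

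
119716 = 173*692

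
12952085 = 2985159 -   -  9966926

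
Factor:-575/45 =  - 3^( - 2)*5^1*23^1  =  - 115/9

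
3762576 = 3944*954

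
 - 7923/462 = -18+131/154 = - 17.15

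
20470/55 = 4094/11 = 372.18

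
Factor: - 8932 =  - 2^2 * 7^1*11^1*29^1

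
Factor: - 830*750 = - 2^2*3^1*5^4*83^1 = - 622500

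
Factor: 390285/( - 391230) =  - 413/414 = - 2^( - 1)*3^( - 2)*7^1  *23^ ( - 1)*59^1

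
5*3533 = 17665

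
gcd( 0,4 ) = 4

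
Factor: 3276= 2^2*3^2*7^1*13^1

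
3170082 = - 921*(  -  3442 ) 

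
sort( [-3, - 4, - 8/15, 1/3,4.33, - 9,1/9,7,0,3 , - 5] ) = [ - 9, - 5 , -4, - 3, - 8/15,0,1/9,1/3,3,4.33, 7]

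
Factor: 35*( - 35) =  -  5^2 * 7^2=-1225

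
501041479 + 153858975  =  654900454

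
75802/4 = 37901/2 = 18950.50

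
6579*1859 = 12230361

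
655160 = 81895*8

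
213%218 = 213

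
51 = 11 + 40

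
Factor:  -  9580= -2^2*5^1 * 479^1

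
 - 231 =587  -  818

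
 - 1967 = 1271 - 3238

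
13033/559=13033/559 = 23.31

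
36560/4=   9140  =  9140.00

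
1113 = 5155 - 4042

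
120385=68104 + 52281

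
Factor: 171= 3^2*19^1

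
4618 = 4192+426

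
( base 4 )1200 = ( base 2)1100000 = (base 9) 116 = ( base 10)96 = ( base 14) 6c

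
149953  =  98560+51393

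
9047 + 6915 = 15962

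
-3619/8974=-517/1282 = -0.40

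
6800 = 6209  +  591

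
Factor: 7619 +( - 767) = 6852 = 2^2*3^1*571^1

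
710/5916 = 355/2958 = 0.12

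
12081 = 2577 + 9504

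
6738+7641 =14379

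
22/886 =11/443 = 0.02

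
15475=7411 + 8064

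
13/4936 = 13/4936 = 0.00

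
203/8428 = 29/1204 = 0.02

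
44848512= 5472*8196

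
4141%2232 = 1909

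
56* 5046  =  282576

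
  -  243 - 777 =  - 1020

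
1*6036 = 6036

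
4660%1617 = 1426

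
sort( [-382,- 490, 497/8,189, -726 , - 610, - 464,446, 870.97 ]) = [ -726, - 610, - 490, - 464, - 382, 497/8,189, 446,870.97]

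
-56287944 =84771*(  -  664 )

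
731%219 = 74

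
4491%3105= 1386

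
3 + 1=4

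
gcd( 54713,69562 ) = 1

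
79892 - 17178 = 62714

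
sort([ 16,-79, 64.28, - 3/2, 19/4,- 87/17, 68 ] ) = [ - 79,-87/17, -3/2 , 19/4,16, 64.28, 68]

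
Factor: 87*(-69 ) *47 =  - 282141=   - 3^2 * 23^1*29^1*47^1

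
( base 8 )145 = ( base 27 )3K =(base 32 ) 35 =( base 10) 101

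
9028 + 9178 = 18206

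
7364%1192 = 212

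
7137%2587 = 1963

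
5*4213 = 21065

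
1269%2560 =1269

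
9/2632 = 9/2632 = 0.00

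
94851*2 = 189702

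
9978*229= 2284962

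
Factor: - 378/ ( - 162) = 3^ ( - 1) *7^1= 7/3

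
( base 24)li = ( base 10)522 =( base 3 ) 201100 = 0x20a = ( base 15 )24C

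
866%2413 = 866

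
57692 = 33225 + 24467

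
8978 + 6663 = 15641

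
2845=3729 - 884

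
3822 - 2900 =922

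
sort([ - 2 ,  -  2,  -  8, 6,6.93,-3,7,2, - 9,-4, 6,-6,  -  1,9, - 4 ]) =[-9,  -  8, - 6, - 4, - 4, - 3, - 2, - 2,-1,2, 6, 6,6.93, 7  ,  9]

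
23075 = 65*355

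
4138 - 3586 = 552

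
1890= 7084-5194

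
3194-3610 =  - 416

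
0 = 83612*0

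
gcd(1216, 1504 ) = 32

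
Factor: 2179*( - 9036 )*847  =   - 16676959068 = - 2^2*3^2*7^1*11^2  *  251^1 * 2179^1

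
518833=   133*3901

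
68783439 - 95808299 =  - 27024860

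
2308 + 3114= 5422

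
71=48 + 23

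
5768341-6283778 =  -515437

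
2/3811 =2/3811 = 0.00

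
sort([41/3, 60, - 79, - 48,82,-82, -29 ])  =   [ - 82 , - 79 , - 48, - 29,41/3, 60,82 ]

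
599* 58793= 35217007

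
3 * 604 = 1812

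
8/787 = 8/787 = 0.01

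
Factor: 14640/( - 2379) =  - 2^4*5^1*13^( - 1) = -  80/13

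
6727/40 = 168+7/40 = 168.18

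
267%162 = 105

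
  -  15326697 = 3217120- 18543817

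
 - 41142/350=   -  20571/175 = - 117.55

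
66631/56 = 1189 + 47/56 = 1189.84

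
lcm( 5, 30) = 30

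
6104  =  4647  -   -1457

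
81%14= 11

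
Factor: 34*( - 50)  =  -2^2*5^2*17^1 = -1700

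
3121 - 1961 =1160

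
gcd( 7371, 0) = 7371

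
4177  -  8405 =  - 4228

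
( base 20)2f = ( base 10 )55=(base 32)1n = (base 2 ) 110111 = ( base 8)67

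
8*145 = 1160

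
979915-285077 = 694838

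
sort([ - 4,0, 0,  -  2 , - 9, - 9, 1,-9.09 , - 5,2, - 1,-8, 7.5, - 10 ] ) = [ - 10, - 9.09, - 9, - 9, - 8, - 5, - 4, - 2, - 1,0, 0, 1, 2, 7.5 ] 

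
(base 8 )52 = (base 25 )1H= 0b101010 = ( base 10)42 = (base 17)28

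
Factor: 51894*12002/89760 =3053097/440 = 2^( - 3)*3^2*5^( - 1)*11^( - 1)*31^2*353^1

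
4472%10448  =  4472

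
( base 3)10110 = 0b1011101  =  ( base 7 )162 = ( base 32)2t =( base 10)93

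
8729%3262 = 2205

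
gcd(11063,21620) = 23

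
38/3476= 19/1738 = 0.01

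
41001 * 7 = 287007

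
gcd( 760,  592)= 8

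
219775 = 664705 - 444930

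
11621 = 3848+7773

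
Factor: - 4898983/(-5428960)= 2^(-5)*5^ ( - 1)*137^1 *33931^( - 1 )*35759^1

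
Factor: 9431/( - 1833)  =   - 3^ ( - 1)*13^(  -  1)*47^( - 1)*9431^1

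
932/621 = 932/621 = 1.50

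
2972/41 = 72 + 20/41 = 72.49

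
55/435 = 11/87 = 0.13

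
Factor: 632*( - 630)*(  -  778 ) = 2^5*3^2*5^1*7^1 * 79^1 * 389^1 = 309768480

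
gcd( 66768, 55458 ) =78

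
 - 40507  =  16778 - 57285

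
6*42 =252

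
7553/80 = 7553/80 =94.41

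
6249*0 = 0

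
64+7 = 71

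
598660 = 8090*74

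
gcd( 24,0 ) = 24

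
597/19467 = 199/6489 = 0.03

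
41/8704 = 41/8704 = 0.00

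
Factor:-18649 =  - 17^1 * 1097^1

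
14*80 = 1120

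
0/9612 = 0 = 0.00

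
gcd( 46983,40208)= 1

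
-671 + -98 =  - 769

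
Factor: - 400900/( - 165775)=844/349  =  2^2* 211^1 * 349^( - 1 ) 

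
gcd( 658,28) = 14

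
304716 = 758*402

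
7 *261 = 1827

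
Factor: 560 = 2^4*5^1 * 7^1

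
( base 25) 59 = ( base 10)134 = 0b10000110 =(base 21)68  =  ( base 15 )8e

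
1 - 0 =1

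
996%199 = 1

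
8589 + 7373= 15962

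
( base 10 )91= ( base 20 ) 4B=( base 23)3M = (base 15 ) 61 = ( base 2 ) 1011011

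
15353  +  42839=58192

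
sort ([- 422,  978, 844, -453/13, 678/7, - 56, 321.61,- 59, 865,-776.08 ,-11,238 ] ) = [-776.08, - 422, - 59, - 56, - 453/13, - 11,678/7, 238,  321.61, 844, 865 , 978]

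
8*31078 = 248624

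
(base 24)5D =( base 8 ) 205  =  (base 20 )6D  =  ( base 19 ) 70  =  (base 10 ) 133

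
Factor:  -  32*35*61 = - 2^5*5^1*7^1*61^1 = - 68320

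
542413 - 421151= 121262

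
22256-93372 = -71116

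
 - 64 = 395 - 459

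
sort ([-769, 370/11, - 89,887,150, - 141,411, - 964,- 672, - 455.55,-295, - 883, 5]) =[ - 964, - 883, - 769, - 672, - 455.55 , - 295, - 141, - 89, 5, 370/11,  150,  411, 887 ]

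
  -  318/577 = - 1 + 259/577 = - 0.55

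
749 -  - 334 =1083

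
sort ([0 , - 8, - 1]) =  [  -  8,-1, 0 ] 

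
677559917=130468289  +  547091628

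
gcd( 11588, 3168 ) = 4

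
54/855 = 6/95 = 0.06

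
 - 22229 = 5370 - 27599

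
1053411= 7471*141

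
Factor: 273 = 3^1 * 7^1*13^1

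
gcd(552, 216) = 24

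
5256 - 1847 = 3409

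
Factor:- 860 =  - 2^2*5^1*43^1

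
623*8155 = 5080565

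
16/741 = 16/741 = 0.02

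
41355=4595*9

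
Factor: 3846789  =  3^2*427421^1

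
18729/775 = 24 + 129/775 = 24.17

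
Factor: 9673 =17^1*569^1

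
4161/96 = 1387/32 = 43.34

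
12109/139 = 12109/139=87.12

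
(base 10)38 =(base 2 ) 100110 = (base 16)26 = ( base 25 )1D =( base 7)53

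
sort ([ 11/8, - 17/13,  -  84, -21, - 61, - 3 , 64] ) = [  -  84, - 61, - 21, - 3, - 17/13, 11/8, 64]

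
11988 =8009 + 3979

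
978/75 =326/25 = 13.04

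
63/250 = 63/250= 0.25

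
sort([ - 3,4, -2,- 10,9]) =[- 10,  -  3,- 2 , 4, 9]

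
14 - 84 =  - 70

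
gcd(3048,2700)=12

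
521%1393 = 521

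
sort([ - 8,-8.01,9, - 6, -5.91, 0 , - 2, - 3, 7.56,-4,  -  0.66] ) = [ - 8.01 , - 8,  -  6,-5.91, - 4, - 3,  -  2, - 0.66,0,7.56,9]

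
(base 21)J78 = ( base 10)8534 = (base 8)20526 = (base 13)3B66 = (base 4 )2011112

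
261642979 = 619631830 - 357988851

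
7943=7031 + 912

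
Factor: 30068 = 2^2*7517^1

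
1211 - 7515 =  - 6304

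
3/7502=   3/7502= 0.00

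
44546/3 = 14848+2/3 = 14848.67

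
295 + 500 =795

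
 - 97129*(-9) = 874161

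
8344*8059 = 67244296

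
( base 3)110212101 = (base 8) 22243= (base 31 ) 9nh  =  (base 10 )9379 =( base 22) j87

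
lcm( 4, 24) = 24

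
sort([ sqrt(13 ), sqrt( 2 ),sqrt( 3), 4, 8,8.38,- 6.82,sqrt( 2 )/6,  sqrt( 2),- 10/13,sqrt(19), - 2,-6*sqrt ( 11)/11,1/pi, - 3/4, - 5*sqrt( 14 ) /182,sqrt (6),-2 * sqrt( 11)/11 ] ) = [ - 6.82,  -  2, - 6 * sqrt( 11 )/11, - 10/13,  -  3/4,-2 * sqrt(11 ) /11,  -  5*sqrt (14 ) /182 , sqrt(2)/6, 1/pi , sqrt( 2 ),sqrt( 2), sqrt( 3) , sqrt( 6),sqrt(13),4,sqrt(19),8,8.38]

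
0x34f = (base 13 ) 502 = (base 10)847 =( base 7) 2320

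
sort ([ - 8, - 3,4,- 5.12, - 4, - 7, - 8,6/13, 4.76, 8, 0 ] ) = [ - 8,-8,-7,- 5.12 ,-4, - 3, 0 , 6/13 , 4, 4.76,8 ]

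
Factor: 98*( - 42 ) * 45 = - 2^2*3^3*5^1*7^3  =  - 185220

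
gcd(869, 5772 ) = 1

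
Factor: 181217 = 23^1*7879^1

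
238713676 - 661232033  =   - 422518357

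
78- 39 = 39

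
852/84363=284/28121 = 0.01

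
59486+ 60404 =119890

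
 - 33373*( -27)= 901071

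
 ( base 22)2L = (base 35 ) 1u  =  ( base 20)35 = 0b1000001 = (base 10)65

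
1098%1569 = 1098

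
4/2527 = 4/2527= 0.00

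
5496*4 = 21984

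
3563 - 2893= 670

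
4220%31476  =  4220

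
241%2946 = 241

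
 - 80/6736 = -1 + 416/421   =  -0.01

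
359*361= 129599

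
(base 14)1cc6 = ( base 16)1496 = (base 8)12226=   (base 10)5270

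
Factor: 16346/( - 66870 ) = -11/45 = - 3^( - 2 ) * 5^( - 1 ) * 11^1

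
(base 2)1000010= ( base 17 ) 3F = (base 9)73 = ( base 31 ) 24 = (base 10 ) 66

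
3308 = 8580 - 5272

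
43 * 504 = 21672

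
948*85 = 80580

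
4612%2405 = 2207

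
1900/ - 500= - 4 + 1/5=-3.80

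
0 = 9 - 9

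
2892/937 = 3 + 81/937 = 3.09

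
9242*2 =18484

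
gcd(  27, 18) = 9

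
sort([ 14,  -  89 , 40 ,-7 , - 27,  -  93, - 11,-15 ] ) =[-93, - 89,  -  27, - 15,-11,-7,14, 40] 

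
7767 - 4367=3400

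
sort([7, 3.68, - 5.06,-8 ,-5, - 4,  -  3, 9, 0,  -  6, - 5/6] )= [ - 8, - 6, - 5.06, - 5, -4, - 3, - 5/6, 0,  3.68, 7,9 ]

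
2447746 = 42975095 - 40527349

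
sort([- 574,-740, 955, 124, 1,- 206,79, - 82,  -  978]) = [  -  978,  -  740, - 574, - 206,  -  82, 1,79, 124,955]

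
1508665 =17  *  88745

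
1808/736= 2 + 21/46 = 2.46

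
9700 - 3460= 6240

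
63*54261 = 3418443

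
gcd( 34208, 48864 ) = 32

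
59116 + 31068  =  90184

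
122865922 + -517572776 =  - 394706854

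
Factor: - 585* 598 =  - 349830= - 2^1*3^2*5^1*13^2*23^1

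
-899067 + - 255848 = -1154915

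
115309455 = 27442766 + 87866689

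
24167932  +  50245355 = 74413287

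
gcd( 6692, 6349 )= 7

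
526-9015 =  - 8489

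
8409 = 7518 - -891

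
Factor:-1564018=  -2^1*782009^1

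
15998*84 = 1343832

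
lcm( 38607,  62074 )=3165774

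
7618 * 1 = 7618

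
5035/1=5035 = 5035.00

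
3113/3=1037+2/3= 1037.67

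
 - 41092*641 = -26339972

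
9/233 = 9/233 = 0.04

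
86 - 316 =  - 230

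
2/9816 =1/4908 = 0.00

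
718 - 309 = 409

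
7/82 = 7/82 = 0.09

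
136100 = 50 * 2722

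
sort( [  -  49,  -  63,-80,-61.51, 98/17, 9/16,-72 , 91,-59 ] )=[ - 80 ,-72, - 63,-61.51, - 59, - 49, 9/16 , 98/17, 91]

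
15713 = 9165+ 6548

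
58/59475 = 58/59475 =0.00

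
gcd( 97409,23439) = 13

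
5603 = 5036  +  567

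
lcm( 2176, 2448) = 19584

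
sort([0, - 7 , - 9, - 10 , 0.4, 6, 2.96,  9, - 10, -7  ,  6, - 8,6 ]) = [-10, - 10, - 9, -8, - 7, - 7,0,0.4, 2.96, 6, 6  ,  6, 9]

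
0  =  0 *22717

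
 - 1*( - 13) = 13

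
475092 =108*4399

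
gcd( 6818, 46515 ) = 7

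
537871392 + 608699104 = 1146570496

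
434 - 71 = 363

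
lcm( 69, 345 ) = 345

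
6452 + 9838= 16290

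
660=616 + 44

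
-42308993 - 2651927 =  - 44960920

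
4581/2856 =1527/952 = 1.60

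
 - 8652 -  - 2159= - 6493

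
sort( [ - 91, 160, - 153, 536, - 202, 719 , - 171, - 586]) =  [ - 586, - 202, -171, - 153, - 91,  160,536,  719]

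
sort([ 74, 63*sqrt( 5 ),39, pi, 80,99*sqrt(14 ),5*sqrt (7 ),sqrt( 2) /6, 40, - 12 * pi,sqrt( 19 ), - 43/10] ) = [-12*pi, - 43/10, sqrt( 2)/6, pi,sqrt(19),5*sqrt( 7 ),  39, 40 , 74, 80,63*sqrt(5),99*sqrt(14) ] 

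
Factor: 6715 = 5^1 * 17^1*79^1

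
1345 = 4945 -3600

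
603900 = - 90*( - 6710) 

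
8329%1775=1229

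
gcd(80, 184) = 8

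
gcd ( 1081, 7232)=1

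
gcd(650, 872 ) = 2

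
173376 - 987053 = -813677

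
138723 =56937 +81786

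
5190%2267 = 656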